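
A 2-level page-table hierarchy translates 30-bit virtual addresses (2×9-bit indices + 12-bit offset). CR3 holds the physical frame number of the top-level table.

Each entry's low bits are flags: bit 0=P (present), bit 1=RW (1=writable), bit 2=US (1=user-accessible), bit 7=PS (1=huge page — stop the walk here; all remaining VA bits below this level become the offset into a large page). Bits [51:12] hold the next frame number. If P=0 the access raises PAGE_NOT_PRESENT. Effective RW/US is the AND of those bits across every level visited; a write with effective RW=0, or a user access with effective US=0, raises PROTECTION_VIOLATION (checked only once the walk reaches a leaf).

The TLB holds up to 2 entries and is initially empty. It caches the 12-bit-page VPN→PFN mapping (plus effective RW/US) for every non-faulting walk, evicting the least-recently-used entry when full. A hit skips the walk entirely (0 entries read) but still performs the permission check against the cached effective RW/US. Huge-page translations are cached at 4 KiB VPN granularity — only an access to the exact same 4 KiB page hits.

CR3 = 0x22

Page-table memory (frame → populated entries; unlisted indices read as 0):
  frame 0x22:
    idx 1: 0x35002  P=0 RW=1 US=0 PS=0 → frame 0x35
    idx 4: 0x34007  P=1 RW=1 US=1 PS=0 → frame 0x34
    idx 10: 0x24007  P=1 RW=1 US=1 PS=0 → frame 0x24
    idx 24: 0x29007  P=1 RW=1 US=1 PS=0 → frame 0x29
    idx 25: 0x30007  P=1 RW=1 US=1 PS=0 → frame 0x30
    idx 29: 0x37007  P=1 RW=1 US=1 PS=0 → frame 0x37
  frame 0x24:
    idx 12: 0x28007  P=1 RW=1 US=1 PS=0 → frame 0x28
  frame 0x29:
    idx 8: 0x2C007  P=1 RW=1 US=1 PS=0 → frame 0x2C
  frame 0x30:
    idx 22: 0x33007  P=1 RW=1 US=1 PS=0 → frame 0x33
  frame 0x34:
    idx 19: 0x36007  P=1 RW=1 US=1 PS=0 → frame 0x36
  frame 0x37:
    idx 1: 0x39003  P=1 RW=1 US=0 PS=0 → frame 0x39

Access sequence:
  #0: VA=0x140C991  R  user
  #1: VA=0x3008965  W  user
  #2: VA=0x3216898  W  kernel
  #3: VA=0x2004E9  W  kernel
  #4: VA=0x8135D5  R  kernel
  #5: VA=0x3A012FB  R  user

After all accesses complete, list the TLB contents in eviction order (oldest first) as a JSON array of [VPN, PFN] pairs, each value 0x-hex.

Per-access translation:
#0 VA=0x140C991 (r,user):
  [0] read 0x22 idx=10: raw=0x24007 flags P=1 W=1 U=1 S=0
  [1] read 0x24 idx=12: raw=0x28007 flags P=1 W=1 U=1 S=0
  ✓ 0x28991  — 2 lookups
#1 VA=0x3008965 (w,user):
  [0] read 0x22 idx=24: raw=0x29007 flags P=1 W=1 U=1 S=0
  [1] read 0x29 idx=8: raw=0x2C007 flags P=1 W=1 U=1 S=0
  ✓ 0x2C965  — 2 lookups
#2 VA=0x3216898 (w,kernel):
  [0] read 0x22 idx=25: raw=0x30007 flags P=1 W=1 U=1 S=0
  [1] read 0x30 idx=22: raw=0x33007 flags P=1 W=1 U=1 S=0
  ✓ 0x33898  — 2 lookups
#3 VA=0x2004E9 (w,kernel):
  [0] read 0x22 idx=1: raw=0x35002 flags P=0 W=1 U=0 S=0
  ✗ PAGE_NOT_PRESENT  [1 reads]
#4 VA=0x8135D5 (r,kernel):
  [0] read 0x22 idx=4: raw=0x34007 flags P=1 W=1 U=1 S=0
  [1] read 0x34 idx=19: raw=0x36007 flags P=1 W=1 U=1 S=0
  ✓ 0x365D5  — 2 lookups
#5 VA=0x3A012FB (r,user):
  [0] read 0x22 idx=29: raw=0x37007 flags P=1 W=1 U=1 S=0
  [1] read 0x37 idx=1: raw=0x39003 flags P=1 W=1 U=0 S=0
  ✗ PROTECTION_VIOLATION  [2 reads]

TLB: [["0x3216", "0x33"], ["0x813", "0x36"]]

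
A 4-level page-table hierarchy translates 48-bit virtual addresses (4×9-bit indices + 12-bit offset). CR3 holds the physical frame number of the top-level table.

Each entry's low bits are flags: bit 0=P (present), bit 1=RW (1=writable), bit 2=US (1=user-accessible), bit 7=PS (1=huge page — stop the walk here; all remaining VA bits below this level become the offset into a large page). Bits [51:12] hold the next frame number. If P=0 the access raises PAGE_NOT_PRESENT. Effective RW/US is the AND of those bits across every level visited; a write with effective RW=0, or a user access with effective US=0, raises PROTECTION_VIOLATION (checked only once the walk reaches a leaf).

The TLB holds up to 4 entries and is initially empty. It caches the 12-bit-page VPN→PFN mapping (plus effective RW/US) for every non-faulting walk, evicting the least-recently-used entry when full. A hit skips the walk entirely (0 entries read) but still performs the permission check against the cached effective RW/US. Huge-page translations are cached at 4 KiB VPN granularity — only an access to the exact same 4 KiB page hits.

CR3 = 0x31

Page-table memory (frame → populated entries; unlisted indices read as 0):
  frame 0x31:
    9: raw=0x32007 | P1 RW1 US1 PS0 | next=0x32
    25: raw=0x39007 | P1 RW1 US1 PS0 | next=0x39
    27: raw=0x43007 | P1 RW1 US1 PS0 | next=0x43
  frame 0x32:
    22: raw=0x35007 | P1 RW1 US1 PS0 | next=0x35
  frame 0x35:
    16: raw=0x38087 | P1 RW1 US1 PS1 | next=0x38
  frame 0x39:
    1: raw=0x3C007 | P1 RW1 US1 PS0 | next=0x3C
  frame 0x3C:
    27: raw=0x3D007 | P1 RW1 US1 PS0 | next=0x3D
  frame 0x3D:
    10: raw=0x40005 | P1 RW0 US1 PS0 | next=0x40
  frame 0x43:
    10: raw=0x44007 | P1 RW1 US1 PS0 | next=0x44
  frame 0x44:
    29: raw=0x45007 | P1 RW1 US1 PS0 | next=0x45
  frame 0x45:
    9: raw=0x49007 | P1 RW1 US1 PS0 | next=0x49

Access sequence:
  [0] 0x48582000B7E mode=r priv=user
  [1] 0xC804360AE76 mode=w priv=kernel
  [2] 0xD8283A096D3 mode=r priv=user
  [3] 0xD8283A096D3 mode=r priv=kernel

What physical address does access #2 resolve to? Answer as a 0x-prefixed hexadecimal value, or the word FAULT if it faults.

Trace:
#0 VA=0x48582000B7E (r,user):
  L0: frame=0x31 idx=9 entry=0x32007 [P=1 RW=1 US=1 PS=0]
  L1: frame=0x32 idx=22 entry=0x35007 [P=1 RW=1 US=1 PS=0]
  L2: frame=0x35 idx=16 entry=0x38087 [P=1 RW=1 US=1 PS=1]
  ⇒ phys 0x38B7E (huge @L2)  [3 reads]
#1 VA=0xC804360AE76 (w,kernel):
  L0: frame=0x31 idx=25 entry=0x39007 [P=1 RW=1 US=1 PS=0]
  L1: frame=0x39 idx=1 entry=0x3C007 [P=1 RW=1 US=1 PS=0]
  L2: frame=0x3C idx=27 entry=0x3D007 [P=1 RW=1 US=1 PS=0]
  L3: frame=0x3D idx=10 entry=0x40005 [P=1 RW=0 US=1 PS=0]
  → PROTECTION_VIOLATION  (4 entries read)
#2 VA=0xD8283A096D3 (r,user):
  L0: frame=0x31 idx=27 entry=0x43007 [P=1 RW=1 US=1 PS=0]
  L1: frame=0x43 idx=10 entry=0x44007 [P=1 RW=1 US=1 PS=0]
  L2: frame=0x44 idx=29 entry=0x45007 [P=1 RW=1 US=1 PS=0]
  L3: frame=0x45 idx=9 entry=0x49007 [P=1 RW=1 US=1 PS=0]
  ⇒ phys 0x496D3  [4 reads]
#3 VA=0xD8283A096D3 (r,kernel):
  TLB hit vpn=0xD8283A09 → PA=0x496D3

Access #2 PA: 0x496D3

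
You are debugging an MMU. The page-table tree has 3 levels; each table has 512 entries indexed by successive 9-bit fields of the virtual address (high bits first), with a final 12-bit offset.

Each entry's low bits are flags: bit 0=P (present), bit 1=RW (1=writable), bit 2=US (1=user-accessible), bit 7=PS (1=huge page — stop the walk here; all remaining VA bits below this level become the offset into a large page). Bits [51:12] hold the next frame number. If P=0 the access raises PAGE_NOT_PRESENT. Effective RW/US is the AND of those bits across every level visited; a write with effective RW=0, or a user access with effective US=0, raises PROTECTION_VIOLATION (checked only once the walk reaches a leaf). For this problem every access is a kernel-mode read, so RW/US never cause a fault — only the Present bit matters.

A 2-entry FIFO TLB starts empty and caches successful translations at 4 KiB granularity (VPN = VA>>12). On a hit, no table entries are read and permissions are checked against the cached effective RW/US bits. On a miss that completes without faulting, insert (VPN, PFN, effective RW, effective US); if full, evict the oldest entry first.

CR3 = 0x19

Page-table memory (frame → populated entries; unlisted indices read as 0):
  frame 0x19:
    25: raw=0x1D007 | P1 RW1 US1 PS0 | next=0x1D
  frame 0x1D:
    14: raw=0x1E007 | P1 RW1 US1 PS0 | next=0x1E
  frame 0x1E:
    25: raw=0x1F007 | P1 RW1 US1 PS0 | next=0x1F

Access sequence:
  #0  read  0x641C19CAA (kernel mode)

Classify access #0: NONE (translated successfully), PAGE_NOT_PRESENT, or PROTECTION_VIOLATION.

Walk each access:
#0 VA=0x641C19CAA (r,kernel):
  [0] read 0x19 idx=25: raw=0x1D007 flags P=1 W=1 U=1 S=0
  [1] read 0x1D idx=14: raw=0x1E007 flags P=1 W=1 U=1 S=0
  [2] read 0x1E idx=25: raw=0x1F007 flags P=1 W=1 U=1 S=0
  → PA=0x1FCAA  (3 entries read)

Access #0 fault: NONE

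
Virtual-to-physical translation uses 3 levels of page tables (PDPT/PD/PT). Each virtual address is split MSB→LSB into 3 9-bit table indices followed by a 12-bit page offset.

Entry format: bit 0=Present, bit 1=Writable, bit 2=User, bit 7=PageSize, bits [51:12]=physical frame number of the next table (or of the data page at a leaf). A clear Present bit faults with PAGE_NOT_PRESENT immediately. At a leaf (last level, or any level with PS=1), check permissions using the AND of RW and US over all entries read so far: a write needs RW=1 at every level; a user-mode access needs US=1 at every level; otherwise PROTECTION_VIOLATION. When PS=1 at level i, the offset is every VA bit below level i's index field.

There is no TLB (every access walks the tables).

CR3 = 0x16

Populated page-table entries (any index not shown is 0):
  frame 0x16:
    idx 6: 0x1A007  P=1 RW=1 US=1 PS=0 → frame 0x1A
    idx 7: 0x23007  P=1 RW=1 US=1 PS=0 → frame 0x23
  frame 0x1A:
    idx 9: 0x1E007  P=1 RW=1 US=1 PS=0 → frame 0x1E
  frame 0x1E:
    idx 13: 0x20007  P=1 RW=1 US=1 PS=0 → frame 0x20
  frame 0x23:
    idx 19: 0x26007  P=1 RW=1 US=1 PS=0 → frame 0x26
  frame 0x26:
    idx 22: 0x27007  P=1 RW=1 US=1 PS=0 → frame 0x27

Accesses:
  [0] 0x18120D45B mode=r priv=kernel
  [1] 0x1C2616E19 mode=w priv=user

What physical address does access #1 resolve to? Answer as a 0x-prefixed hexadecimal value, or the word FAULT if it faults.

Per-access translation:
#0 VA=0x18120D45B (r,kernel):
  [0] read 0x16 idx=6: raw=0x1A007 flags P=1 W=1 U=1 S=0
  [1] read 0x1A idx=9: raw=0x1E007 flags P=1 W=1 U=1 S=0
  [2] read 0x1E idx=13: raw=0x20007 flags P=1 W=1 U=1 S=0
  ⇒ phys 0x2045B  [3 reads]
#1 VA=0x1C2616E19 (w,user):
  [0] read 0x16 idx=7: raw=0x23007 flags P=1 W=1 U=1 S=0
  [1] read 0x23 idx=19: raw=0x26007 flags P=1 W=1 U=1 S=0
  [2] read 0x26 idx=22: raw=0x27007 flags P=1 W=1 U=1 S=0
  ⇒ phys 0x27E19  [3 reads]

Access #1 PA: 0x27E19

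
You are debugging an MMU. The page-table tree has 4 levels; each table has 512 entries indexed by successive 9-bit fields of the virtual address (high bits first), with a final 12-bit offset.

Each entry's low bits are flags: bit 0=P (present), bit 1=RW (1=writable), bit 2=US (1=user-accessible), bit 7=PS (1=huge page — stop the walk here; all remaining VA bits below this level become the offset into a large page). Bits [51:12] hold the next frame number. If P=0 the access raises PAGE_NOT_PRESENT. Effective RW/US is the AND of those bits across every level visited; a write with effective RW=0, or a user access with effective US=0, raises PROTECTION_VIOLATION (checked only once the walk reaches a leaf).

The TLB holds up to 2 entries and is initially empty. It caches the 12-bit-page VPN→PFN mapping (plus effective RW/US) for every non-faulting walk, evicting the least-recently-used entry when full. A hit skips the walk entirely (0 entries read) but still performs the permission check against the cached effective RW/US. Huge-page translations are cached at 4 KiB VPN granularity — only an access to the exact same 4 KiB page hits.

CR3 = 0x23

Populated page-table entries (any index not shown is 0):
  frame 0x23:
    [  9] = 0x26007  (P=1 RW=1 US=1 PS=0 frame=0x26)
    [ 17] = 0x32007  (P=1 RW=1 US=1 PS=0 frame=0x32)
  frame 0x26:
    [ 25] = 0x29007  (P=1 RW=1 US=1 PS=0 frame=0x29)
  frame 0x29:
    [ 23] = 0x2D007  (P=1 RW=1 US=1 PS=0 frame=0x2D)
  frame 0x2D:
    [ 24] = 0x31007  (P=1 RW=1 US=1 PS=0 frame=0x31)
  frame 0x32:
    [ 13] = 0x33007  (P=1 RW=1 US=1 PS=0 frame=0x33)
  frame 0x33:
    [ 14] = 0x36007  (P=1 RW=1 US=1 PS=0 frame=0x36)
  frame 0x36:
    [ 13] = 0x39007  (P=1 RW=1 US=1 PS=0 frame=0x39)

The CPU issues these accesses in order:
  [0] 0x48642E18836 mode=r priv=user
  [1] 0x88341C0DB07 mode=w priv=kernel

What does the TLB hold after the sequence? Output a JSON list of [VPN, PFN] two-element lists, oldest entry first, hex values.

Trace:
#0 VA=0x48642E18836 (r,user):
  lvl0: tbl 0x23, slot 9 ⇒ 0x26007 (P1/RW1/US1/PS0)
  lvl1: tbl 0x26, slot 25 ⇒ 0x29007 (P1/RW1/US1/PS0)
  lvl2: tbl 0x29, slot 23 ⇒ 0x2D007 (P1/RW1/US1/PS0)
  lvl3: tbl 0x2D, slot 24 ⇒ 0x31007 (P1/RW1/US1/PS0)
  ⇒ phys 0x31836  [4 reads]
#1 VA=0x88341C0DB07 (w,kernel):
  lvl0: tbl 0x23, slot 17 ⇒ 0x32007 (P1/RW1/US1/PS0)
  lvl1: tbl 0x32, slot 13 ⇒ 0x33007 (P1/RW1/US1/PS0)
  lvl2: tbl 0x33, slot 14 ⇒ 0x36007 (P1/RW1/US1/PS0)
  lvl3: tbl 0x36, slot 13 ⇒ 0x39007 (P1/RW1/US1/PS0)
  ⇒ phys 0x39B07  [4 reads]

TLB: [["0x48642E18", "0x31"], ["0x88341C0D", "0x39"]]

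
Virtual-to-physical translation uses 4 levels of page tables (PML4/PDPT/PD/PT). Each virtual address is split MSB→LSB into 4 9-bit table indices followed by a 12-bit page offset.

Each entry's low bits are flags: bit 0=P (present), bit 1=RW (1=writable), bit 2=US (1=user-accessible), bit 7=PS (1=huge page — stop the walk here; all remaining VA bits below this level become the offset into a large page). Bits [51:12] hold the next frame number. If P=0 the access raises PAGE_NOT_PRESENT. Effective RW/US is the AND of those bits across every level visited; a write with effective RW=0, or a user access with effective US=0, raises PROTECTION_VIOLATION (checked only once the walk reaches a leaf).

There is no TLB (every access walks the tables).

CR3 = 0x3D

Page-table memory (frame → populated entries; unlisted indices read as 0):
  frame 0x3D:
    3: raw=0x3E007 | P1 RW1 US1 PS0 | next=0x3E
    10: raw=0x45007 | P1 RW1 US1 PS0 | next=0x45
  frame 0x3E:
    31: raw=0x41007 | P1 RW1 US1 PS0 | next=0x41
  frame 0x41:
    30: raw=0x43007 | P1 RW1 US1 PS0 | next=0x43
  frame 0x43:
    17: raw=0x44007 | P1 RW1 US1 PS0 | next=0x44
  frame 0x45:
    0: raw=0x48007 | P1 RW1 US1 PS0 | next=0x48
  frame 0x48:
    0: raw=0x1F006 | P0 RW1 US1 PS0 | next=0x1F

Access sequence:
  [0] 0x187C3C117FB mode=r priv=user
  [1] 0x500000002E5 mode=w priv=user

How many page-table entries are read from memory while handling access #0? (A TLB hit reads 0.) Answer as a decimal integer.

Per-access translation:
#0 VA=0x187C3C117FB (r,user):
  [0] read 0x3D idx=3: raw=0x3E007 flags P=1 W=1 U=1 S=0
  [1] read 0x3E idx=31: raw=0x41007 flags P=1 W=1 U=1 S=0
  [2] read 0x41 idx=30: raw=0x43007 flags P=1 W=1 U=1 S=0
  [3] read 0x43 idx=17: raw=0x44007 flags P=1 W=1 U=1 S=0
  ⇒ phys 0x447FB  [4 reads]
#1 VA=0x500000002E5 (w,user):
  [0] read 0x3D idx=10: raw=0x45007 flags P=1 W=1 U=1 S=0
  [1] read 0x45 idx=0: raw=0x48007 flags P=1 W=1 U=1 S=0
  [2] read 0x48 idx=0: raw=0x1F006 flags P=0 W=1 U=1 S=0
  ⇒ fault: PAGE_NOT_PRESENT  — 3 lookups

Entries read for #0: 4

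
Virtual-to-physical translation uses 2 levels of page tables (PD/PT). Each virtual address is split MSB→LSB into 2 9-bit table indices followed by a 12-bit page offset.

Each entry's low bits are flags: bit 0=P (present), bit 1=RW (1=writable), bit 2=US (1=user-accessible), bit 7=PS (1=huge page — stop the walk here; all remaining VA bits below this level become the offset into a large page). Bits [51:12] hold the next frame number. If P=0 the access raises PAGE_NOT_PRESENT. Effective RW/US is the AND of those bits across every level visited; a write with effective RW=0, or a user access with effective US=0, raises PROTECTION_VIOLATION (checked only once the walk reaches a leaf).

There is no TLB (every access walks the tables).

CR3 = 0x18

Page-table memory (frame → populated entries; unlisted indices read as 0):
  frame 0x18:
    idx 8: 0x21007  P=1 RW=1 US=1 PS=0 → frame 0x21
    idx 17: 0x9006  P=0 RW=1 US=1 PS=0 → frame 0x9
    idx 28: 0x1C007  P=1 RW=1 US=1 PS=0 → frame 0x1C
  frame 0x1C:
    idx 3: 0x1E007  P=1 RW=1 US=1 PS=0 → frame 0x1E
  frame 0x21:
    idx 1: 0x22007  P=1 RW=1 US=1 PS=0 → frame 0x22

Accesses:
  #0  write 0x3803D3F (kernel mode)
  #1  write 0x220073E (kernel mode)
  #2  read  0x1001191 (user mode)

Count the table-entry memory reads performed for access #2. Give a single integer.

Trace:
#0 VA=0x3803D3F (w,kernel):
  L0: frame=0x18 idx=28 entry=0x1C007 [P=1 RW=1 US=1 PS=0]
  L1: frame=0x1C idx=3 entry=0x1E007 [P=1 RW=1 US=1 PS=0]
  ✓ 0x1ED3F  — 2 lookups
#1 VA=0x220073E (w,kernel):
  L0: frame=0x18 idx=17 entry=0x9006 [P=0 RW=1 US=1 PS=0]
  ⇒ fault: PAGE_NOT_PRESENT  — 1 lookups
#2 VA=0x1001191 (r,user):
  L0: frame=0x18 idx=8 entry=0x21007 [P=1 RW=1 US=1 PS=0]
  L1: frame=0x21 idx=1 entry=0x22007 [P=1 RW=1 US=1 PS=0]
  ✓ 0x22191  — 2 lookups

Entries read for #2: 2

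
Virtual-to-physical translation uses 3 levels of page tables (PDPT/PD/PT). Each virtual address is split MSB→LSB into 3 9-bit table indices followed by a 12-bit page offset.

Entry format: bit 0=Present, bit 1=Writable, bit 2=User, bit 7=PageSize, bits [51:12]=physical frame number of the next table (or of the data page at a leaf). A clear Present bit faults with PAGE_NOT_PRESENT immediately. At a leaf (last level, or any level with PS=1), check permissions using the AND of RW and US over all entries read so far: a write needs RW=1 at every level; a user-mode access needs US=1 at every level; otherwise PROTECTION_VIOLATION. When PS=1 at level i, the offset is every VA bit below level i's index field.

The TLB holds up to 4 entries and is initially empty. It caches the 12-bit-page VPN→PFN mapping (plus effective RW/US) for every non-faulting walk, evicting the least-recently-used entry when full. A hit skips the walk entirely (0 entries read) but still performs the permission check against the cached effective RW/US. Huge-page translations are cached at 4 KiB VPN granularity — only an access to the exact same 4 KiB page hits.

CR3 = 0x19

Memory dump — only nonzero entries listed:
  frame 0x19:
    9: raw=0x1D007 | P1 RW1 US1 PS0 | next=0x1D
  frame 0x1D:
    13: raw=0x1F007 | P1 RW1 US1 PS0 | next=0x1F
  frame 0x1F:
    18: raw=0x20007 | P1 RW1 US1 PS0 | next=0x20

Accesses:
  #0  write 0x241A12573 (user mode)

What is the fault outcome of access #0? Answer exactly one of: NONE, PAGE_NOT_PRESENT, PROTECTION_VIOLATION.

Per-access translation:
#0 VA=0x241A12573 (w,user):
  [0] read 0x19 idx=9: raw=0x1D007 flags P=1 W=1 U=1 S=0
  [1] read 0x1D idx=13: raw=0x1F007 flags P=1 W=1 U=1 S=0
  [2] read 0x1F idx=18: raw=0x20007 flags P=1 W=1 U=1 S=0
  ⇒ phys 0x20573  [3 reads]

Access #0 fault: NONE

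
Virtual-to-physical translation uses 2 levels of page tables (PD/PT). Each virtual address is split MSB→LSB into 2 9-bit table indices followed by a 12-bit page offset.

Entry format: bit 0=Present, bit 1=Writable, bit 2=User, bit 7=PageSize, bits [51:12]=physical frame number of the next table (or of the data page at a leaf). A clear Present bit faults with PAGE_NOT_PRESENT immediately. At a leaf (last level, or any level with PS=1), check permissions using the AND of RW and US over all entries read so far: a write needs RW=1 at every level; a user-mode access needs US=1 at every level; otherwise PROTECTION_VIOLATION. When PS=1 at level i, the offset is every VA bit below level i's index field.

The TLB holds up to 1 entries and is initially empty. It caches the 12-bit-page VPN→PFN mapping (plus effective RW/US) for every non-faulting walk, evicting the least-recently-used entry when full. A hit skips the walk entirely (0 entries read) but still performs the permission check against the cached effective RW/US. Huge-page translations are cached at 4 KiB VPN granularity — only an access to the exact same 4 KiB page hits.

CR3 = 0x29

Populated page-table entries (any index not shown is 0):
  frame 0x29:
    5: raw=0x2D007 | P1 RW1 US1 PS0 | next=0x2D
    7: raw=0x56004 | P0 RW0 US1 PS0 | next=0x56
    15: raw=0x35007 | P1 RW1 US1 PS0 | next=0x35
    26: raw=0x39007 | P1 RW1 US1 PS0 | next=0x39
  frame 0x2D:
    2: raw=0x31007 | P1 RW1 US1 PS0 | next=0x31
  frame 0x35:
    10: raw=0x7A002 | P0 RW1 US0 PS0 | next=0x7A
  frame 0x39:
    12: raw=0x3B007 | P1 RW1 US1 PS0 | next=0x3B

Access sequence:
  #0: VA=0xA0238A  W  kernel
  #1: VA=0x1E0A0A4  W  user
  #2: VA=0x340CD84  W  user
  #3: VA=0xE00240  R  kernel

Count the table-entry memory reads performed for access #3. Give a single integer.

Walk each access:
#0 VA=0xA0238A (w,kernel):
  [0] read 0x29 idx=5: raw=0x2D007 flags P=1 W=1 U=1 S=0
  [1] read 0x2D idx=2: raw=0x31007 flags P=1 W=1 U=1 S=0
  → PA=0x3138A  (2 entries read)
#1 VA=0x1E0A0A4 (w,user):
  [0] read 0x29 idx=15: raw=0x35007 flags P=1 W=1 U=1 S=0
  [1] read 0x35 idx=10: raw=0x7A002 flags P=0 W=1 U=0 S=0
  ⇒ fault: PAGE_NOT_PRESENT  — 2 lookups
#2 VA=0x340CD84 (w,user):
  [0] read 0x29 idx=26: raw=0x39007 flags P=1 W=1 U=1 S=0
  [1] read 0x39 idx=12: raw=0x3B007 flags P=1 W=1 U=1 S=0
  → PA=0x3BD84  (2 entries read)
#3 VA=0xE00240 (r,kernel):
  [0] read 0x29 idx=7: raw=0x56004 flags P=0 W=0 U=1 S=0
  ⇒ fault: PAGE_NOT_PRESENT  — 1 lookups

Entries read for #3: 1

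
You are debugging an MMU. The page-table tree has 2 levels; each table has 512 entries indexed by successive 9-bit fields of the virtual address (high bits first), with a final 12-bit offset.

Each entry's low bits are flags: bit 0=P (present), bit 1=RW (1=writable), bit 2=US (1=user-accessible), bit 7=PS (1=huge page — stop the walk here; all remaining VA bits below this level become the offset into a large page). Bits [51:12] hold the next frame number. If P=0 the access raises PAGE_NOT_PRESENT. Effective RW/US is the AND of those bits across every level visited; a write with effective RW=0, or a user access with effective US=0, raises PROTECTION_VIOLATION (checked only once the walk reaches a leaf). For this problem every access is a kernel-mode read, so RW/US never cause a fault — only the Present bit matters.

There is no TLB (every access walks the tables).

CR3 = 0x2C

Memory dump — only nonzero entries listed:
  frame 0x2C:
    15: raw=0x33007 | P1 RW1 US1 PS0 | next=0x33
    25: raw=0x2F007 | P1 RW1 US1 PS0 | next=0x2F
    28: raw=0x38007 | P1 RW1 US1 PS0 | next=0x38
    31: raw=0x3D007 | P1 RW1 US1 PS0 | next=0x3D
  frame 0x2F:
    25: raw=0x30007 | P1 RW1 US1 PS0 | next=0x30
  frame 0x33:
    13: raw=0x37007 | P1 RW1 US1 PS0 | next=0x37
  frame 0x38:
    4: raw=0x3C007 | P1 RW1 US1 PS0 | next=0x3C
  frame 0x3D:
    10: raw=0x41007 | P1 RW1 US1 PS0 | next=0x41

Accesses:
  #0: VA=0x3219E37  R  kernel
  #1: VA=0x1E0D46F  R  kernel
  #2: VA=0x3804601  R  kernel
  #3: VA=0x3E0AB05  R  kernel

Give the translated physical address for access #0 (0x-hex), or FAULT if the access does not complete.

Trace:
#0 VA=0x3219E37 (r,kernel):
  lvl0: tbl 0x2C, slot 25 ⇒ 0x2F007 (P1/RW1/US1/PS0)
  lvl1: tbl 0x2F, slot 25 ⇒ 0x30007 (P1/RW1/US1/PS0)
  ⇒ phys 0x30E37  [2 reads]
#1 VA=0x1E0D46F (r,kernel):
  lvl0: tbl 0x2C, slot 15 ⇒ 0x33007 (P1/RW1/US1/PS0)
  lvl1: tbl 0x33, slot 13 ⇒ 0x37007 (P1/RW1/US1/PS0)
  ⇒ phys 0x3746F  [2 reads]
#2 VA=0x3804601 (r,kernel):
  lvl0: tbl 0x2C, slot 28 ⇒ 0x38007 (P1/RW1/US1/PS0)
  lvl1: tbl 0x38, slot 4 ⇒ 0x3C007 (P1/RW1/US1/PS0)
  ⇒ phys 0x3C601  [2 reads]
#3 VA=0x3E0AB05 (r,kernel):
  lvl0: tbl 0x2C, slot 31 ⇒ 0x3D007 (P1/RW1/US1/PS0)
  lvl1: tbl 0x3D, slot 10 ⇒ 0x41007 (P1/RW1/US1/PS0)
  ⇒ phys 0x41B05  [2 reads]

Access #0 PA: 0x30E37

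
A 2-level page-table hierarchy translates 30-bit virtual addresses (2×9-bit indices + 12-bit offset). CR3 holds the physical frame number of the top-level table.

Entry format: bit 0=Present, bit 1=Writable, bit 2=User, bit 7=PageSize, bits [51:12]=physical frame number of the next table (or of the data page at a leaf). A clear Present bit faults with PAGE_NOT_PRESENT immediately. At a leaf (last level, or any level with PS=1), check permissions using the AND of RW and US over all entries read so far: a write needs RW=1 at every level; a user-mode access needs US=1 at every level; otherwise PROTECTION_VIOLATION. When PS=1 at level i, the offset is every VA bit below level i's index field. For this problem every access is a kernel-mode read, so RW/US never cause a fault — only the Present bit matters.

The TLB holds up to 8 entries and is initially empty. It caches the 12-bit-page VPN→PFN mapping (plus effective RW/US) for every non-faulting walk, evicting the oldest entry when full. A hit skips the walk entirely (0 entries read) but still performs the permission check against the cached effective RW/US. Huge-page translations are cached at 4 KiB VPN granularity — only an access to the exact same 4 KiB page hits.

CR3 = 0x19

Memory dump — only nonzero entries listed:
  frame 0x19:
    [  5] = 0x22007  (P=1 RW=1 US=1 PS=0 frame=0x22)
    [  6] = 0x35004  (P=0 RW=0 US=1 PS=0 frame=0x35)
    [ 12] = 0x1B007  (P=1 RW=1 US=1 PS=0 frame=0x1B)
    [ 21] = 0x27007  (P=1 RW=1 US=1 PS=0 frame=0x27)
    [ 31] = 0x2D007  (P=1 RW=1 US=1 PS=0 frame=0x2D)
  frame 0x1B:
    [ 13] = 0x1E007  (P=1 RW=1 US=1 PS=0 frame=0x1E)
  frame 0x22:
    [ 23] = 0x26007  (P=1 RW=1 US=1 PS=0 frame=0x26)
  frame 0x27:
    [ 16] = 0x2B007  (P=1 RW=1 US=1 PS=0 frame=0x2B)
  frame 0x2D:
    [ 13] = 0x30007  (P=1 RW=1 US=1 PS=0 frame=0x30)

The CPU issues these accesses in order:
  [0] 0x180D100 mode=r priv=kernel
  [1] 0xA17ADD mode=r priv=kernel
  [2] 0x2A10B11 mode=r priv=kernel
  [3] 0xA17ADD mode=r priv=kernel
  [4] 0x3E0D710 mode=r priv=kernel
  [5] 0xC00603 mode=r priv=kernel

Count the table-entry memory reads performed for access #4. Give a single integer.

Walk each access:
#0 VA=0x180D100 (r,kernel):
  lvl0: tbl 0x19, slot 12 ⇒ 0x1B007 (P1/RW1/US1/PS0)
  lvl1: tbl 0x1B, slot 13 ⇒ 0x1E007 (P1/RW1/US1/PS0)
  → PA=0x1E100  (2 entries read)
#1 VA=0xA17ADD (r,kernel):
  lvl0: tbl 0x19, slot 5 ⇒ 0x22007 (P1/RW1/US1/PS0)
  lvl1: tbl 0x22, slot 23 ⇒ 0x26007 (P1/RW1/US1/PS0)
  → PA=0x26ADD  (2 entries read)
#2 VA=0x2A10B11 (r,kernel):
  lvl0: tbl 0x19, slot 21 ⇒ 0x27007 (P1/RW1/US1/PS0)
  lvl1: tbl 0x27, slot 16 ⇒ 0x2B007 (P1/RW1/US1/PS0)
  → PA=0x2BB11  (2 entries read)
#3 VA=0xA17ADD (r,kernel):
  TLB hit vpn=0xA17 → PA=0x26ADD
#4 VA=0x3E0D710 (r,kernel):
  lvl0: tbl 0x19, slot 31 ⇒ 0x2D007 (P1/RW1/US1/PS0)
  lvl1: tbl 0x2D, slot 13 ⇒ 0x30007 (P1/RW1/US1/PS0)
  → PA=0x30710  (2 entries read)
#5 VA=0xC00603 (r,kernel):
  lvl0: tbl 0x19, slot 6 ⇒ 0x35004 (P0/RW0/US1/PS0)
  ⇒ fault: PAGE_NOT_PRESENT  — 1 lookups

Entries read for #4: 2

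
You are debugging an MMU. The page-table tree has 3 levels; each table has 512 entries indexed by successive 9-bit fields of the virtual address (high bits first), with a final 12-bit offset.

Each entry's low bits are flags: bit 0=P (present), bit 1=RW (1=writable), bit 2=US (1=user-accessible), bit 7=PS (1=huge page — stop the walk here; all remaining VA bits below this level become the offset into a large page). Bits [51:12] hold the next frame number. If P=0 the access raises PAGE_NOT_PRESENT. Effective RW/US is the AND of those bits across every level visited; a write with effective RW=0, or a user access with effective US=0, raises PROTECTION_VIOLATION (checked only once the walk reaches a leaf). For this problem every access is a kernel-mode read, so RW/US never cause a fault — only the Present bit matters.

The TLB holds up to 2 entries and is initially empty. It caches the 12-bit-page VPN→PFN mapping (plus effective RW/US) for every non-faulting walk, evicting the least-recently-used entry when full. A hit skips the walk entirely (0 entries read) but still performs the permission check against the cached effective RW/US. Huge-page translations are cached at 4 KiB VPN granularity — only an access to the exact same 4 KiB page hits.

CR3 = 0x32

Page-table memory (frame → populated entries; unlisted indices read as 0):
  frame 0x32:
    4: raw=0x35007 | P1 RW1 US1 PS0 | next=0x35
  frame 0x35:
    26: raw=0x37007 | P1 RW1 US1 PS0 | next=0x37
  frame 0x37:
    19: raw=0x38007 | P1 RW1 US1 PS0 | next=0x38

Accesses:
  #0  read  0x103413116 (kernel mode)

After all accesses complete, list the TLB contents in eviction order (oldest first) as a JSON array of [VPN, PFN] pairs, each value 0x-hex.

Walk each access:
#0 VA=0x103413116 (r,kernel):
  lvl0: tbl 0x32, slot 4 ⇒ 0x35007 (P1/RW1/US1/PS0)
  lvl1: tbl 0x35, slot 26 ⇒ 0x37007 (P1/RW1/US1/PS0)
  lvl2: tbl 0x37, slot 19 ⇒ 0x38007 (P1/RW1/US1/PS0)
  ⇒ phys 0x38116  [3 reads]

TLB: [["0x103413", "0x38"]]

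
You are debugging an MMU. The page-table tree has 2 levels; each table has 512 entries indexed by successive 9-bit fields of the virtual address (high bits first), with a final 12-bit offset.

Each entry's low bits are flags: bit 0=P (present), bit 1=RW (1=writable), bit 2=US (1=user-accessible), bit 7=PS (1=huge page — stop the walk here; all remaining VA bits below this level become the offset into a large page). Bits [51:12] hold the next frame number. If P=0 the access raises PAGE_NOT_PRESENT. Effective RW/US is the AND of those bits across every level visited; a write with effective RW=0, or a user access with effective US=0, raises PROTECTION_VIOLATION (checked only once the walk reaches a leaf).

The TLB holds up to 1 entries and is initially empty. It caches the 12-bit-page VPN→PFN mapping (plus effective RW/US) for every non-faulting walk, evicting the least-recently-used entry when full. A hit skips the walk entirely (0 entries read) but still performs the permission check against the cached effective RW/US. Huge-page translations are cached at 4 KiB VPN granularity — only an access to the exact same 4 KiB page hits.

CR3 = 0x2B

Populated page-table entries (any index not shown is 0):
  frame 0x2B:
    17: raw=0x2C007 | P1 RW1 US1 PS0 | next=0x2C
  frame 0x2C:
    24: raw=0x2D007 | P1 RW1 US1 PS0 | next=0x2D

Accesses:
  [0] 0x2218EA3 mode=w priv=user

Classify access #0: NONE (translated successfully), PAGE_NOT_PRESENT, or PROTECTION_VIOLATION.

Trace:
#0 VA=0x2218EA3 (w,user):
  lvl0: tbl 0x2B, slot 17 ⇒ 0x2C007 (P1/RW1/US1/PS0)
  lvl1: tbl 0x2C, slot 24 ⇒ 0x2D007 (P1/RW1/US1/PS0)
  ⇒ phys 0x2DEA3  [2 reads]

Access #0 fault: NONE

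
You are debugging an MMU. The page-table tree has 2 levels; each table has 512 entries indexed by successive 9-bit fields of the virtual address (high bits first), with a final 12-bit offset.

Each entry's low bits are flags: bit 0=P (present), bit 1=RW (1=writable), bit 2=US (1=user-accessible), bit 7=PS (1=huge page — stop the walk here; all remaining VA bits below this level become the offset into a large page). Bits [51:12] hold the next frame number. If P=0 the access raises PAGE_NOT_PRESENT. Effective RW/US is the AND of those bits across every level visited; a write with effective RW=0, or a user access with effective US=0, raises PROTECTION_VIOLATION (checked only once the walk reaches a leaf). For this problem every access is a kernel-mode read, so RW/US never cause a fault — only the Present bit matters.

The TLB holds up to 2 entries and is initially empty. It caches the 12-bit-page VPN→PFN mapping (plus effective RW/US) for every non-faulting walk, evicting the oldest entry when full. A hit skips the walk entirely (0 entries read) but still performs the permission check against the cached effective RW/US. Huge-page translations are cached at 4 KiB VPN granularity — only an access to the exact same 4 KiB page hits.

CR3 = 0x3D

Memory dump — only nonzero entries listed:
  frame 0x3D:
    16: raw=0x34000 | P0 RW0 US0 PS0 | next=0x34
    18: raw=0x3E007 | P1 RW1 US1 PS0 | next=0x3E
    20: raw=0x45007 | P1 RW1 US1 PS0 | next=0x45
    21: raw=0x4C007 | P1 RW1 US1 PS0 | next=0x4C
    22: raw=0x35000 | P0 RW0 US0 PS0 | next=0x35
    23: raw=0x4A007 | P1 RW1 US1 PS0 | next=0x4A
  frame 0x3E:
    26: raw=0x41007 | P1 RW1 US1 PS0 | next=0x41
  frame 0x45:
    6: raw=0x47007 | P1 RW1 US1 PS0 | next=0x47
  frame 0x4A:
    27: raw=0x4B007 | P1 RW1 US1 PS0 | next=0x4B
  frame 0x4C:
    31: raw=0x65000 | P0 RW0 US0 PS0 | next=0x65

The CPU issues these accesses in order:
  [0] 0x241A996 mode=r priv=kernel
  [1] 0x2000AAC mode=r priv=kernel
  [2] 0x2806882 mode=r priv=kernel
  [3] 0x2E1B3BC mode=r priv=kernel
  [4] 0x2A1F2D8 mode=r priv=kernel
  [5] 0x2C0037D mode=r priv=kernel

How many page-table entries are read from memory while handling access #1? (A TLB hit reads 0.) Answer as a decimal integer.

Trace:
#0 VA=0x241A996 (r,kernel):
  L0: frame=0x3D idx=18 entry=0x3E007 [P=1 RW=1 US=1 PS=0]
  L1: frame=0x3E idx=26 entry=0x41007 [P=1 RW=1 US=1 PS=0]
  ✓ 0x41996  — 2 lookups
#1 VA=0x2000AAC (r,kernel):
  L0: frame=0x3D idx=16 entry=0x34000 [P=0 RW=0 US=0 PS=0]
  ⇒ fault: PAGE_NOT_PRESENT  — 1 lookups
#2 VA=0x2806882 (r,kernel):
  L0: frame=0x3D idx=20 entry=0x45007 [P=1 RW=1 US=1 PS=0]
  L1: frame=0x45 idx=6 entry=0x47007 [P=1 RW=1 US=1 PS=0]
  ✓ 0x47882  — 2 lookups
#3 VA=0x2E1B3BC (r,kernel):
  L0: frame=0x3D idx=23 entry=0x4A007 [P=1 RW=1 US=1 PS=0]
  L1: frame=0x4A idx=27 entry=0x4B007 [P=1 RW=1 US=1 PS=0]
  ✓ 0x4B3BC  — 2 lookups
#4 VA=0x2A1F2D8 (r,kernel):
  L0: frame=0x3D idx=21 entry=0x4C007 [P=1 RW=1 US=1 PS=0]
  L1: frame=0x4C idx=31 entry=0x65000 [P=0 RW=0 US=0 PS=0]
  ⇒ fault: PAGE_NOT_PRESENT  — 2 lookups
#5 VA=0x2C0037D (r,kernel):
  L0: frame=0x3D idx=22 entry=0x35000 [P=0 RW=0 US=0 PS=0]
  ⇒ fault: PAGE_NOT_PRESENT  — 1 lookups

Entries read for #1: 1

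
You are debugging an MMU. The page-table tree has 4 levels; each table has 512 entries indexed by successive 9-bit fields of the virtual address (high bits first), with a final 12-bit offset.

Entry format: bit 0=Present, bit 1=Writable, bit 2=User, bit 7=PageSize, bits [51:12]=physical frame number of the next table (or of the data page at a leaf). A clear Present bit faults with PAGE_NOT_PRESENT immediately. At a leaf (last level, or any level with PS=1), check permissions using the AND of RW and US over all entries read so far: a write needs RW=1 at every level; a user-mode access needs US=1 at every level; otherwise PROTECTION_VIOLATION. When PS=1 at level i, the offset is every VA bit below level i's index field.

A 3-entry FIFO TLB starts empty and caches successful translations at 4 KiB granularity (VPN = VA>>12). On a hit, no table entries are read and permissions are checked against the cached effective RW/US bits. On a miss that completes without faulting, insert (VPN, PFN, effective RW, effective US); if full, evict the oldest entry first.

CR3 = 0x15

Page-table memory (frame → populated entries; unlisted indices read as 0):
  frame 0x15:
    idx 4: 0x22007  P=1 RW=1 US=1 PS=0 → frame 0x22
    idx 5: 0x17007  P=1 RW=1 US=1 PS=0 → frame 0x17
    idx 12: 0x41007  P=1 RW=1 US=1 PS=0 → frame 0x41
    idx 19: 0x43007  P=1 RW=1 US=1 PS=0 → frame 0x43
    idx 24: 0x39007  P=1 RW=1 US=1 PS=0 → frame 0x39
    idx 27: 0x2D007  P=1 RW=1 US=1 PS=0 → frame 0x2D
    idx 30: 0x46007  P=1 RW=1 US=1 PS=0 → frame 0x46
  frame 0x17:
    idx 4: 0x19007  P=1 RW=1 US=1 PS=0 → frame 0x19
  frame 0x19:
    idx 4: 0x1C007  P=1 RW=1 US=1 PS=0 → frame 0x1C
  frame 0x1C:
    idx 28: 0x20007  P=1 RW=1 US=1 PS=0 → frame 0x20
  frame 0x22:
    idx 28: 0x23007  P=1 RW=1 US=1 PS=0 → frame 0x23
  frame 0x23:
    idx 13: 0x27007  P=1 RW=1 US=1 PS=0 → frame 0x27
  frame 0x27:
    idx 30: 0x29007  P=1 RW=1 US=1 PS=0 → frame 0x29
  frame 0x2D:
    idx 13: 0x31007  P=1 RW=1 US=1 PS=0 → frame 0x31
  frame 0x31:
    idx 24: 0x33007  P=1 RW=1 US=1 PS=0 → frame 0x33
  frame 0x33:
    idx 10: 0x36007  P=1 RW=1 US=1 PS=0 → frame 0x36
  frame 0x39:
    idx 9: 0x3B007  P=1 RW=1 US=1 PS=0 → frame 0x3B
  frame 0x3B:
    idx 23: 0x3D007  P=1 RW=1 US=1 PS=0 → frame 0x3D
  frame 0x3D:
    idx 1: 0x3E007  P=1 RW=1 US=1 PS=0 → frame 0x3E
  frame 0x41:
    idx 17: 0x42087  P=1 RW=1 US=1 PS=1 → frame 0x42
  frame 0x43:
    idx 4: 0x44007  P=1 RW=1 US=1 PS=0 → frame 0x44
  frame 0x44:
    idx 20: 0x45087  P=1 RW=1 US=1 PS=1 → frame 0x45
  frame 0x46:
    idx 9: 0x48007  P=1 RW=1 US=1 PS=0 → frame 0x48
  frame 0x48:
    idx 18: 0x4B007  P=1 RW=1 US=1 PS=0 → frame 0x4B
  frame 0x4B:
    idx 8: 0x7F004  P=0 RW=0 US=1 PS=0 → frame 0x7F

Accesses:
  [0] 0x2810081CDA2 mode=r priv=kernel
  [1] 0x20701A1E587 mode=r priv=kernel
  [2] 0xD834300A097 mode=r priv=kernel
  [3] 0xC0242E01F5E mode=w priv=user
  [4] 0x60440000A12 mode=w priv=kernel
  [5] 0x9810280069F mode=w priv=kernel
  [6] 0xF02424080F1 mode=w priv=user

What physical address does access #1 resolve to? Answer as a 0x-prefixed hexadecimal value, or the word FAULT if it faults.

Per-access translation:
#0 VA=0x2810081CDA2 (r,kernel):
  [0] read 0x15 idx=5: raw=0x17007 flags P=1 W=1 U=1 S=0
  [1] read 0x17 idx=4: raw=0x19007 flags P=1 W=1 U=1 S=0
  [2] read 0x19 idx=4: raw=0x1C007 flags P=1 W=1 U=1 S=0
  [3] read 0x1C idx=28: raw=0x20007 flags P=1 W=1 U=1 S=0
  ✓ 0x20DA2  — 4 lookups
#1 VA=0x20701A1E587 (r,kernel):
  [0] read 0x15 idx=4: raw=0x22007 flags P=1 W=1 U=1 S=0
  [1] read 0x22 idx=28: raw=0x23007 flags P=1 W=1 U=1 S=0
  [2] read 0x23 idx=13: raw=0x27007 flags P=1 W=1 U=1 S=0
  [3] read 0x27 idx=30: raw=0x29007 flags P=1 W=1 U=1 S=0
  ✓ 0x29587  — 4 lookups
#2 VA=0xD834300A097 (r,kernel):
  [0] read 0x15 idx=27: raw=0x2D007 flags P=1 W=1 U=1 S=0
  [1] read 0x2D idx=13: raw=0x31007 flags P=1 W=1 U=1 S=0
  [2] read 0x31 idx=24: raw=0x33007 flags P=1 W=1 U=1 S=0
  [3] read 0x33 idx=10: raw=0x36007 flags P=1 W=1 U=1 S=0
  ✓ 0x36097  — 4 lookups
#3 VA=0xC0242E01F5E (w,user):
  [0] read 0x15 idx=24: raw=0x39007 flags P=1 W=1 U=1 S=0
  [1] read 0x39 idx=9: raw=0x3B007 flags P=1 W=1 U=1 S=0
  [2] read 0x3B idx=23: raw=0x3D007 flags P=1 W=1 U=1 S=0
  [3] read 0x3D idx=1: raw=0x3E007 flags P=1 W=1 U=1 S=0
  ✓ 0x3EF5E  — 4 lookups
#4 VA=0x60440000A12 (w,kernel):
  [0] read 0x15 idx=12: raw=0x41007 flags P=1 W=1 U=1 S=0
  [1] read 0x41 idx=17: raw=0x42087 flags P=1 W=1 U=1 S=1
  ✓ 0x42A12 (huge @L1)  — 2 lookups
#5 VA=0x9810280069F (w,kernel):
  [0] read 0x15 idx=19: raw=0x43007 flags P=1 W=1 U=1 S=0
  [1] read 0x43 idx=4: raw=0x44007 flags P=1 W=1 U=1 S=0
  [2] read 0x44 idx=20: raw=0x45087 flags P=1 W=1 U=1 S=1
  ✓ 0x4569F (huge @L2)  — 3 lookups
#6 VA=0xF02424080F1 (w,user):
  [0] read 0x15 idx=30: raw=0x46007 flags P=1 W=1 U=1 S=0
  [1] read 0x46 idx=9: raw=0x48007 flags P=1 W=1 U=1 S=0
  [2] read 0x48 idx=18: raw=0x4B007 flags P=1 W=1 U=1 S=0
  [3] read 0x4B idx=8: raw=0x7F004 flags P=0 W=0 U=1 S=0
  → PAGE_NOT_PRESENT  (4 entries read)

Access #1 PA: 0x29587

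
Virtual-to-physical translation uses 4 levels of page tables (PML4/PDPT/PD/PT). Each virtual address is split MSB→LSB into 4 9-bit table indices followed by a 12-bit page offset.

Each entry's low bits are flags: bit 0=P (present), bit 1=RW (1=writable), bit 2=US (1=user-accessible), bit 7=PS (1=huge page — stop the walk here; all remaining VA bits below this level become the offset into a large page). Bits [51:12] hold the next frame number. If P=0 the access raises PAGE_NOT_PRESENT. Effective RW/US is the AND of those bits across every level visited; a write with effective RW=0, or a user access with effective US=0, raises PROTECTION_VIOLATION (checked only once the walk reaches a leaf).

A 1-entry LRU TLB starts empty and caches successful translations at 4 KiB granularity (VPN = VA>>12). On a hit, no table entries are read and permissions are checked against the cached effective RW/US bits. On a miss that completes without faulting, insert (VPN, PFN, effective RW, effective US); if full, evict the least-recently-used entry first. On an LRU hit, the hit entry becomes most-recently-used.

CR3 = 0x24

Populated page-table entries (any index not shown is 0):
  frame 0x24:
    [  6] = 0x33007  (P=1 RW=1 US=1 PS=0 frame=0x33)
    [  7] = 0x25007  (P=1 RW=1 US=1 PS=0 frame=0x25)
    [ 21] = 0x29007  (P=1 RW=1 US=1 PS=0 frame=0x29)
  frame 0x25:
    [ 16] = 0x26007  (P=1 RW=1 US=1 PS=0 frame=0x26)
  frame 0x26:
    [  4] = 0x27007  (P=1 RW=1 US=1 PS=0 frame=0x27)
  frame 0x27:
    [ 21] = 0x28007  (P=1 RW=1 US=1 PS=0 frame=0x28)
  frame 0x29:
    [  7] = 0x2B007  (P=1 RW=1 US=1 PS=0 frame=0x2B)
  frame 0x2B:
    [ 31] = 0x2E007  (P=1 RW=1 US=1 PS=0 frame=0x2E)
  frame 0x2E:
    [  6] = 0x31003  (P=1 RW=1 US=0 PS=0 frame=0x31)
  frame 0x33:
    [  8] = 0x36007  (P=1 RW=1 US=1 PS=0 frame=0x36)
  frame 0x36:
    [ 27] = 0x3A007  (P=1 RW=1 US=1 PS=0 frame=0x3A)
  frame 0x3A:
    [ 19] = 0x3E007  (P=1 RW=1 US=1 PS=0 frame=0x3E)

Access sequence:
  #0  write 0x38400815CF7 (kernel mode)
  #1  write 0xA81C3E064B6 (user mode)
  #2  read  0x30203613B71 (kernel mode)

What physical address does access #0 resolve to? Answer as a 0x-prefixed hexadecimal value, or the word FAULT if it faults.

Trace:
#0 VA=0x38400815CF7 (w,kernel):
  [0] read 0x24 idx=7: raw=0x25007 flags P=1 W=1 U=1 S=0
  [1] read 0x25 idx=16: raw=0x26007 flags P=1 W=1 U=1 S=0
  [2] read 0x26 idx=4: raw=0x27007 flags P=1 W=1 U=1 S=0
  [3] read 0x27 idx=21: raw=0x28007 flags P=1 W=1 U=1 S=0
  ⇒ phys 0x28CF7  [4 reads]
#1 VA=0xA81C3E064B6 (w,user):
  [0] read 0x24 idx=21: raw=0x29007 flags P=1 W=1 U=1 S=0
  [1] read 0x29 idx=7: raw=0x2B007 flags P=1 W=1 U=1 S=0
  [2] read 0x2B idx=31: raw=0x2E007 flags P=1 W=1 U=1 S=0
  [3] read 0x2E idx=6: raw=0x31003 flags P=1 W=1 U=0 S=0
  ✗ PROTECTION_VIOLATION  [4 reads]
#2 VA=0x30203613B71 (r,kernel):
  [0] read 0x24 idx=6: raw=0x33007 flags P=1 W=1 U=1 S=0
  [1] read 0x33 idx=8: raw=0x36007 flags P=1 W=1 U=1 S=0
  [2] read 0x36 idx=27: raw=0x3A007 flags P=1 W=1 U=1 S=0
  [3] read 0x3A idx=19: raw=0x3E007 flags P=1 W=1 U=1 S=0
  ⇒ phys 0x3EB71  [4 reads]

Access #0 PA: 0x28CF7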